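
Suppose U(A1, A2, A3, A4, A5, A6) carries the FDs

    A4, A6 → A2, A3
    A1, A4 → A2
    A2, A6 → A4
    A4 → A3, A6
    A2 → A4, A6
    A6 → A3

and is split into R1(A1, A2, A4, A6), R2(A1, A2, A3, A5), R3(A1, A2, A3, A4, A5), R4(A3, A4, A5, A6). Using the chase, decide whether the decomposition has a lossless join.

Chase test. Columns are A1, A2, A3, A4, A5, A6; row i has aⱼ where attribute j ∈ Ri, else bᵢⱼ.
Initial tableau (one row per fragment):
  row 1: a1 a2 b13 a4 b15 a6
  row 2: a1 a2 a3 b24 a5 b26
  row 3: a1 a2 a3 a4 a5 b36
  row 4: b41 b42 a3 a4 a5 a6
Rows 1 and 4 agree on A4, A6; apply A4, A6→A2, A3 and equate their A2, A3 entries.
Rows 1 and 3 agree on A4; apply A4→A3, A6 and equate their A3, A6 entries.
Rows 1 and 2 agree on A2; apply A2→A4, A6 and equate their A4, A6 entries.
Row 2 is now all distinguished symbols — the join is lossless.

Yes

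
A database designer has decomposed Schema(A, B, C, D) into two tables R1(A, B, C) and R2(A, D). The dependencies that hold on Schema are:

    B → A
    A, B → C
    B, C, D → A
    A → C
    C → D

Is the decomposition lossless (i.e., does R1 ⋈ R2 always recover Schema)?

Common attributes: R1 ∩ R2 = {A}.
Closure of {A}: A → C applies, adding C; C → D applies, adding D. So (A)⁺ = {A, C, D}.
This closure contains every attribute of R2, so R1 ∩ R2 → R2. The join is lossless.

Yes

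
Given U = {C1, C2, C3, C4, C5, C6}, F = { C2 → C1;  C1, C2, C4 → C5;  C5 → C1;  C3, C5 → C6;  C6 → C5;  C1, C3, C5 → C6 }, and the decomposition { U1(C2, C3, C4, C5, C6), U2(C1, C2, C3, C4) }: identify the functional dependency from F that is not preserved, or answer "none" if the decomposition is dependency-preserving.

Check C5 → C1: no single fragment contains all of {C1, C5}, and the restricted closure of {C5} across the fragments never reaches {C1}.
C2 → C1 is preserved.
C1, C2, C4 → C5 is preserved.
C3, C5 → C6 is preserved.
C6 → C5 is preserved.
C1, C3, C5 → C6 is preserved.

C5 → C1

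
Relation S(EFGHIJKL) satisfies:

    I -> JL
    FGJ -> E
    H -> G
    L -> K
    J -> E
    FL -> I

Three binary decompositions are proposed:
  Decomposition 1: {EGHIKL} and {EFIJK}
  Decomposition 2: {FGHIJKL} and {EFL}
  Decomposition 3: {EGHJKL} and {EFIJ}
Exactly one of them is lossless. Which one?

Decomposition 2

Decomposition 1: common = {EIK}, closure = {EIJKL} → lossy.
Decomposition 2: common = {FL}, closure = {EFIJKL} → lossless.
Decomposition 3: common = {EJ}, closure = {EJ} → lossy.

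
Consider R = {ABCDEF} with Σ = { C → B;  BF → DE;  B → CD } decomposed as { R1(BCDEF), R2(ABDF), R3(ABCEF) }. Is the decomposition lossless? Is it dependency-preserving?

Lossless test (chase): Rows 1 and 2 agree on BF; apply BF→DE and equate their DE entries. Rows 1 and 3 agree on BF; apply BF→DE and equate their DE entries. Rows 1 and 2 agree on B; apply B→CD and equate their CD entries. Row 2 is now all distinguished symbols — the join is lossless.
Dependency preservation: every FD's attributes lie within a single fragment, so each can be enforced locally — preserved.

lossless and dependency-preserving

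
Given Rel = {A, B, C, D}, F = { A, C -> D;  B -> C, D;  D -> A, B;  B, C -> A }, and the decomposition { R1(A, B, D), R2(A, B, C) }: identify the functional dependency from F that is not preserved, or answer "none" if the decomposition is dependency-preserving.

none

A, C → D: restricted closure across fragments reaches D.
B → C, D: restricted closure across fragments reaches C, D.
D → A, B lies within R1.
B, C → A lies within R2.
Every dependency is enforceable on the fragments, so the decomposition is dependency-preserving.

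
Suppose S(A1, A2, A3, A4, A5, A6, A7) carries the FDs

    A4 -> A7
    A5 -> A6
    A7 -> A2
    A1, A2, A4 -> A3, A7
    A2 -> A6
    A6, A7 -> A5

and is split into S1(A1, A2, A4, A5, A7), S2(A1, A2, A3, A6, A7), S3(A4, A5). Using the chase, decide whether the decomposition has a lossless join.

Chase test. Columns are A1, A2, A3, A4, A5, A6, A7; row i has aⱼ where attribute j ∈ Si, else bᵢⱼ.
Initial tableau (one row per fragment):
  row 1: a1 a2 b13 a4 a5 b16 a7
  row 2: a1 a2 a3 b24 b25 a6 a7
  row 3: b31 b32 b33 a4 a5 b36 b37
Rows 1 and 3 agree on A4; apply A4→A7 and equate their A7 entries.
Rows 1 and 3 agree on A5; apply A5→A6 and equate their A6 entries.
Rows 1 and 3 agree on A7; apply A7→A2 and equate their A2 entries.
Rows 1 and 2 agree on A2; apply A2→A6 and equate their A6 entries.
Rows 1 and 2 agree on A6, A7; apply A6, A7→A5 and equate their A5 entries.
No row becomes fully distinguished — the join is lossy.

No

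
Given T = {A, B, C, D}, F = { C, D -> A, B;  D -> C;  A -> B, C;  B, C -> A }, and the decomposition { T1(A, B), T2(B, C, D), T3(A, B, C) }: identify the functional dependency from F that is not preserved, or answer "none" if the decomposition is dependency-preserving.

C, D → A, B: restricted closure across fragments reaches A, B.
D → C lies within T2.
A → B, C lies within T3.
B, C → A lies within T3.
Every dependency is enforceable on the fragments, so the decomposition is dependency-preserving.

none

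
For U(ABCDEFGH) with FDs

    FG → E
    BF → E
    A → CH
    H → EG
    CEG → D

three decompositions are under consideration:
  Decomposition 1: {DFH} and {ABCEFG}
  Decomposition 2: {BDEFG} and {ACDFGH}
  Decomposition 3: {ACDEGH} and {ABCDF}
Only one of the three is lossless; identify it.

Decomposition 1: common = {F}, closure = {F} → lossy.
Decomposition 2: common = {DFG}, closure = {DEFG} → lossy.
Decomposition 3: common = {ACD}, closure = {ACDEGH} → lossless.

Decomposition 3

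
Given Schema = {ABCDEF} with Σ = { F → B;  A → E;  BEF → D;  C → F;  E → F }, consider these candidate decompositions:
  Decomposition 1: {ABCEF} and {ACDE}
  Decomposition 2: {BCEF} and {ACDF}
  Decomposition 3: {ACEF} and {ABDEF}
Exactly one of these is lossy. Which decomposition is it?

Decomposition 1: common = {ACE}, closure = {ABCDEF} → lossless.
Decomposition 2: common = {CF}, closure = {BCF} → lossy.
Decomposition 3: common = {AEF}, closure = {ABDEF} → lossless.

Decomposition 2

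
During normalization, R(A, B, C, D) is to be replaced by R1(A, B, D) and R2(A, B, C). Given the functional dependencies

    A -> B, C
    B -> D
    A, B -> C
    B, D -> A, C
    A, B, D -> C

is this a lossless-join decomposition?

Yes

Common attributes: R1 ∩ R2 = {A, B}.
Closure of {A, B}: A → B, C applies, adding C; B → D applies, adding D. So (A, B)⁺ = {A, B, C, D}.
This closure contains every attribute of R1, so R1 ∩ R2 → R1. The join is lossless.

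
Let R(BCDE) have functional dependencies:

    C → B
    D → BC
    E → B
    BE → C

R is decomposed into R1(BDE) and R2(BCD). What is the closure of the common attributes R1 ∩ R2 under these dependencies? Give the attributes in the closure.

R1 ∩ R2 = {BD}.
D → BC applies, adding C
Closure: {BCD}.

BCD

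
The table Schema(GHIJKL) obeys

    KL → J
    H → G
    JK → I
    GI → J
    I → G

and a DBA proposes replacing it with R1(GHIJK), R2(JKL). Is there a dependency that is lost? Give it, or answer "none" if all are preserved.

none

KL → J lies within R2.
H → G lies within R1.
JK → I lies within R1.
GI → J lies within R1.
I → G lies within R1.
Every dependency is enforceable on the fragments, so the decomposition is dependency-preserving.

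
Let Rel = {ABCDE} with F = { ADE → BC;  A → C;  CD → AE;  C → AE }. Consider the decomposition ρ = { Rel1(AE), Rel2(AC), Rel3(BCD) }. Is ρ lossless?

Yes

Chase test. Columns are ABCDE; row i has aⱼ where attribute j ∈ Reli, else bᵢⱼ.
Initial tableau (one row per fragment):
  row 1: a1 b12 b13 b14 a5
  row 2: a1 b22 a3 b24 b25
  row 3: b31 a2 a3 a4 b35
Rows 1 and 2 agree on A; apply A→C and equate their C entries.
Rows 1 and 2 agree on C; apply C→AE and equate their AE entries.
Rows 1 and 3 agree on C; apply C→AE and equate their AE entries.
Row 3 is now all distinguished symbols — the join is lossless.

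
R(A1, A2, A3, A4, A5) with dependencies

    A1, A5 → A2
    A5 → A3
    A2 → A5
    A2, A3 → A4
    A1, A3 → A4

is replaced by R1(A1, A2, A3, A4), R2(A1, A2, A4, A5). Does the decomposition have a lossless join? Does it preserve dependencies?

Lossless test: (A1, A2, A4)⁺ = {A1, A2, A3, A4, A5}, which contains all of one fragment — lossless.
Dependency preservation: the restricted closure of {A5} across the fragments never reaches {A3}, so A5 → A3 cannot be enforced without a join — not preserved.

lossless but not dependency-preserving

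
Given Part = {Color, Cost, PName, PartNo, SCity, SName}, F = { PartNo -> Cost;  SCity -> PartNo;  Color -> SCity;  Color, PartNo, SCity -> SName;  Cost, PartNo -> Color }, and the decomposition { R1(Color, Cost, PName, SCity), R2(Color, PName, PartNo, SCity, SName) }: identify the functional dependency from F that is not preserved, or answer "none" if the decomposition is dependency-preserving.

none

PartNo → Cost: restricted closure across fragments reaches Cost.
SCity → PartNo lies within R2.
Color → SCity lies within R1.
Color, PartNo, SCity → SName lies within R2.
Cost, PartNo → Color: restricted closure across fragments reaches Color.
Every dependency is enforceable on the fragments, so the decomposition is dependency-preserving.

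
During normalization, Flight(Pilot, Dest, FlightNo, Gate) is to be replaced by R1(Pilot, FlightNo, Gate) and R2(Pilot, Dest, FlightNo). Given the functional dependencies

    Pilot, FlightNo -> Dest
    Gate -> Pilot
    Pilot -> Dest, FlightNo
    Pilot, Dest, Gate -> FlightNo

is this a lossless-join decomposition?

Common attributes: R1 ∩ R2 = {Pilot, FlightNo}.
Closure of {Pilot, FlightNo}: Pilot, FlightNo → Dest applies, adding Dest. So (Pilot, FlightNo)⁺ = {Pilot, Dest, FlightNo}.
This closure contains every attribute of R2, so R1 ∩ R2 → R2. The join is lossless.

Yes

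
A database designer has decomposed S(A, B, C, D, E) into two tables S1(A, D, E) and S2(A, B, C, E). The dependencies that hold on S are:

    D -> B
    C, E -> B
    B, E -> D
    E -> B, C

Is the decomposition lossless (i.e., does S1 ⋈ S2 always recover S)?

Common attributes: S1 ∩ S2 = {A, E}.
Closure of {A, E}: E → B, C applies, adding B, C; B, E → D applies, adding D. So (A, E)⁺ = {A, B, C, D, E}.
This closure contains every attribute of S1, so S1 ∩ S2 → S1. The join is lossless.

Yes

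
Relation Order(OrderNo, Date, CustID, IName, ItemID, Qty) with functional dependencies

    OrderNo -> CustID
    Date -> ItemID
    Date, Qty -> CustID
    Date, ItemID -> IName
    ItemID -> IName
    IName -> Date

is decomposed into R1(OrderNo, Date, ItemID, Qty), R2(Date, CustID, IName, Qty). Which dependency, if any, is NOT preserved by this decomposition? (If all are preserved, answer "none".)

Check OrderNo → CustID: no single fragment contains all of {OrderNo, CustID}, and the restricted closure of {OrderNo} across the fragments never reaches {CustID}.
Date → ItemID is preserved.
Date, Qty → CustID is preserved.
Date, ItemID → IName is preserved.
ItemID → IName is preserved.
IName → Date is preserved.

OrderNo -> CustID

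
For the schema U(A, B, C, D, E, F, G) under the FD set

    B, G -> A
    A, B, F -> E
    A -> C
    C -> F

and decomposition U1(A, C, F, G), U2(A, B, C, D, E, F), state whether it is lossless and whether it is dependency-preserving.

Lossless test: (A, C, F)⁺ = {A, C, F}, which is a superkey of neither fragment — lossy.
Dependency preservation: the restricted closure of {B, G} across the fragments never reaches {A}, so B, G → A cannot be enforced without a join — not preserved.

lossy and not dependency-preserving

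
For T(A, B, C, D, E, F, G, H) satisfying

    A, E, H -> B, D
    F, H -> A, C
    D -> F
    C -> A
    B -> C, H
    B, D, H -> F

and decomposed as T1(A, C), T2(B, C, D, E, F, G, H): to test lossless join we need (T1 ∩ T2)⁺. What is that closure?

T1 ∩ T2 = {C}.
C → A applies, adding A
Closure: {A, C}.

A, C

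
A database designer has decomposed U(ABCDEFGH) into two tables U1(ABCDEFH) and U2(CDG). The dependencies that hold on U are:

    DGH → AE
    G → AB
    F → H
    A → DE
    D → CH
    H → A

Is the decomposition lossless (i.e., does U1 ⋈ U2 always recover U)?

No

Common attributes: U1 ∩ U2 = {CD}.
Closure of {CD}: D → CH applies, adding H; H → A applies, adding A; A → DE applies, adding E. So (CD)⁺ = {ACDEH}.
The closure contains neither all of U1 = {ABCDEFH} nor all of U2 = {CDG}, so the common attributes are not a superkey of either fragment. The join is lossy.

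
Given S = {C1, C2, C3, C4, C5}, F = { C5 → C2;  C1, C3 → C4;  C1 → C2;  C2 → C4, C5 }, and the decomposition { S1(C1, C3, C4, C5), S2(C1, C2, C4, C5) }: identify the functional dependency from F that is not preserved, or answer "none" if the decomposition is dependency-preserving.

C5 → C2 lies within S2.
C1, C3 → C4 lies within S1.
C1 → C2 lies within S2.
C2 → C4, C5 lies within S2.
Every dependency is enforceable on the fragments, so the decomposition is dependency-preserving.

none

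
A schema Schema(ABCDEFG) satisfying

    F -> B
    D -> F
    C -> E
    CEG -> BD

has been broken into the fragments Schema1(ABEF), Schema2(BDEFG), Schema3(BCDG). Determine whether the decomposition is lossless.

Chase test. Columns are ABCDEFG; row i has aⱼ where attribute j ∈ Schemai, else bᵢⱼ.
Initial tableau (one row per fragment):
  row 1: a1 a2 b13 b14 a5 a6 b17
  row 2: b21 a2 b23 a4 a5 a6 a7
  row 3: b31 a2 a3 a4 b35 b36 a7
Rows 2 and 3 agree on D; apply D→F and equate their F entries.
No row becomes fully distinguished — the join is lossy.

No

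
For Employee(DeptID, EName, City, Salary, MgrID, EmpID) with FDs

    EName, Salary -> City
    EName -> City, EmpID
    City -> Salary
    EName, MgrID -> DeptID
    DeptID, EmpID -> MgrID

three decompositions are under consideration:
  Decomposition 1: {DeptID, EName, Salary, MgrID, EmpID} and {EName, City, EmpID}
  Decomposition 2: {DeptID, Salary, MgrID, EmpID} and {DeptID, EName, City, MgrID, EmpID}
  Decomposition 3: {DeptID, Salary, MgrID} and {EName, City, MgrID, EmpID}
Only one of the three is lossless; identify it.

Decomposition 1

Decomposition 1: common = {EName, EmpID}, closure = {EName, City, Salary, EmpID} → lossless.
Decomposition 2: common = {DeptID, MgrID, EmpID}, closure = {DeptID, MgrID, EmpID} → lossy.
Decomposition 3: common = {MgrID}, closure = {MgrID} → lossy.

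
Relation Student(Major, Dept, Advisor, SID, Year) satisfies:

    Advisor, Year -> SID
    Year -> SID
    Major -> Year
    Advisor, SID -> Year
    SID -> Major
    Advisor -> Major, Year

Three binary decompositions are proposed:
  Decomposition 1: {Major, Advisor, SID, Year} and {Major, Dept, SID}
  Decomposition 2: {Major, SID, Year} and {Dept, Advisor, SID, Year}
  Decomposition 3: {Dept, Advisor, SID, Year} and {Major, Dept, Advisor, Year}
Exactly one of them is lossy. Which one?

Decomposition 1

Decomposition 1: common = {Major, SID}, closure = {Major, SID, Year} → lossy.
Decomposition 2: common = {SID, Year}, closure = {Major, SID, Year} → lossless.
Decomposition 3: common = {Dept, Advisor, Year}, closure = {Major, Dept, Advisor, SID, Year} → lossless.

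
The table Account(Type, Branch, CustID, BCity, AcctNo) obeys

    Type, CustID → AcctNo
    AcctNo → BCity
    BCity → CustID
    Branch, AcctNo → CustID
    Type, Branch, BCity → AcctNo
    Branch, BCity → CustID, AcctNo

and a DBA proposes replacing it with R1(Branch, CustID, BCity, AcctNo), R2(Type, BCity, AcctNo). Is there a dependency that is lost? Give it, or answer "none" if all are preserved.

Type, CustID → AcctNo

Check Type, CustID → AcctNo: no single fragment contains all of {Type, CustID, AcctNo}, and the restricted closure of {Type, CustID} across the fragments never reaches {AcctNo}.
AcctNo → BCity is preserved.
BCity → CustID is preserved.
Branch, AcctNo → CustID is preserved.
Type, Branch, BCity → AcctNo is preserved.
Branch, BCity → CustID, AcctNo is preserved.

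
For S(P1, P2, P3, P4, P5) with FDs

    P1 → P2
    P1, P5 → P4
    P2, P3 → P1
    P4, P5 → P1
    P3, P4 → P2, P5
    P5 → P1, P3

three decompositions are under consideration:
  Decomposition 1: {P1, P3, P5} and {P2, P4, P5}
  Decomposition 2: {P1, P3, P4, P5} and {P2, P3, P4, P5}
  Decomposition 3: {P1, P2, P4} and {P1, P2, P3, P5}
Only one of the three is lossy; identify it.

Decomposition 3

Decomposition 1: common = {P5}, closure = {P1, P2, P3, P4, P5} → lossless.
Decomposition 2: common = {P3, P4, P5}, closure = {P1, P2, P3, P4, P5} → lossless.
Decomposition 3: common = {P1, P2}, closure = {P1, P2} → lossy.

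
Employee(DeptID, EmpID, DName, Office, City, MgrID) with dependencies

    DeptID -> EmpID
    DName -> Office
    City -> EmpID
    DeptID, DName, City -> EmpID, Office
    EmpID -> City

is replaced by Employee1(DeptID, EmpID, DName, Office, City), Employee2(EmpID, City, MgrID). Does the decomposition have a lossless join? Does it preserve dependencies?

lossy but dependency-preserving

Lossless test: (EmpID, City)⁺ = {EmpID, City}, which is a superkey of neither fragment — lossy.
Dependency preservation: every FD's attributes lie within a single fragment, so each can be enforced locally — preserved.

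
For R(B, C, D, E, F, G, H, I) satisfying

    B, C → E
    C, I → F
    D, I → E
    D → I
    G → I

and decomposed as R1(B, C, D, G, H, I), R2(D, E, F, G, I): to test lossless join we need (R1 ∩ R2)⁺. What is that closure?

D, E, G, I

R1 ∩ R2 = {D, G, I}.
D, I → E applies, adding E
Closure: {D, E, G, I}.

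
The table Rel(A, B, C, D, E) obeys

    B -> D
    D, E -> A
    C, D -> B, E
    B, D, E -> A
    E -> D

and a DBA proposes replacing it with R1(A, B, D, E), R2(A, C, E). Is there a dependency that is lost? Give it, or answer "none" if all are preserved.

C, D -> B, E

Check C, D → B, E: no single fragment contains all of {B, C, D, E}, and the restricted closure of {C, D} across the fragments never reaches {B, E}.
B → D is preserved.
D, E → A is preserved.
B, D, E → A is preserved.
E → D is preserved.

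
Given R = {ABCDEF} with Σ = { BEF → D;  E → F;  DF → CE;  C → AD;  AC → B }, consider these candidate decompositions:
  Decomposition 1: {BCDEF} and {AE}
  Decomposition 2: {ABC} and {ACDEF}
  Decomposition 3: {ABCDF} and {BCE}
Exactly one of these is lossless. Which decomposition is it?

Decomposition 1: common = {E}, closure = {EF} → lossy.
Decomposition 2: common = {AC}, closure = {ABCD} → lossless.
Decomposition 3: common = {BC}, closure = {ABCD} → lossy.

Decomposition 2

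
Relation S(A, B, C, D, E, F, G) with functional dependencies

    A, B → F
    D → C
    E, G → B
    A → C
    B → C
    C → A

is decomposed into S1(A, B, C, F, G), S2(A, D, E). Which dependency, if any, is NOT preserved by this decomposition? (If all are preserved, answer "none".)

Check E, G → B: no single fragment contains all of {B, E, G}, and the restricted closure of {E, G} across the fragments never reaches {B}.
A, B → F is preserved.
D → C is preserved.
A → C is preserved.
B → C is preserved.
C → A is preserved.

E, G → B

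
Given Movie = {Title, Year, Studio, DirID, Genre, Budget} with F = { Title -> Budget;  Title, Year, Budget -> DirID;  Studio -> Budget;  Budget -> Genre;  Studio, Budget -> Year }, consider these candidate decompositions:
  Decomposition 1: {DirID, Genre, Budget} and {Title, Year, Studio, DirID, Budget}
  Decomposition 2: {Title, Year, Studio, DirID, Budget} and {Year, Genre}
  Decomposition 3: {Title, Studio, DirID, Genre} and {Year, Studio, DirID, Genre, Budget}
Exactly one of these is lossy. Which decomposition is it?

Decomposition 1: common = {DirID, Budget}, closure = {DirID, Genre, Budget} → lossless.
Decomposition 2: common = {Year}, closure = {Year} → lossy.
Decomposition 3: common = {Studio, DirID, Genre}, closure = {Year, Studio, DirID, Genre, Budget} → lossless.

Decomposition 2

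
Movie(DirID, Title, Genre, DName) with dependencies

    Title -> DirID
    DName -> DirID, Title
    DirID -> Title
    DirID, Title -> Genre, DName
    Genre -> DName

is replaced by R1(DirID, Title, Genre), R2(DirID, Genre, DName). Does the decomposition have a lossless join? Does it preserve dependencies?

lossless and dependency-preserving

Lossless test: (DirID, Genre)⁺ = {DirID, Title, Genre, DName}, which contains all of one fragment — lossless.
Dependency preservation: DName → DirID, Title; DirID, Title → Genre, DName are not contained in any single fragment, but the restricted closure of each left-hand side across the fragments still reaches the right-hand side; the remaining FDs each lie inside some fragment. All dependencies are preserved.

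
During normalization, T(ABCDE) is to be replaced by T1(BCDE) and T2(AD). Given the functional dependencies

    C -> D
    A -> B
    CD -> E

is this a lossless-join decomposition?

Common attributes: T1 ∩ T2 = {D}.
No dependency enlarges {D}, so (D)⁺ = {D}.
The closure contains neither all of T1 = {BCDE} nor all of T2 = {AD}, so the common attributes are not a superkey of either fragment. The join is lossy.

No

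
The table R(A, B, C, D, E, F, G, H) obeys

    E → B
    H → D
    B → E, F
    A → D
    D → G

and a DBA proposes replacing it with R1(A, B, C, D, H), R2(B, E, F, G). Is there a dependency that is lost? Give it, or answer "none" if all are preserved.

D → G

Check D → G: no single fragment contains all of {D, G}, and the restricted closure of {D} across the fragments never reaches {G}.
E → B is preserved.
H → D is preserved.
B → E, F is preserved.
A → D is preserved.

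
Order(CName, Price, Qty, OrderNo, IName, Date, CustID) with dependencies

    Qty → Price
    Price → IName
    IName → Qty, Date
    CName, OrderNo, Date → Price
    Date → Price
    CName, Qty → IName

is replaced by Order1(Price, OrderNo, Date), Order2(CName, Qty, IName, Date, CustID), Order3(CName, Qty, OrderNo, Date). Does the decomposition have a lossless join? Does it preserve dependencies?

Lossless test (chase): Rows 2 and 3 agree on Qty; apply Qty→Price and equate their Price entries. Rows 2 and 3 agree on Price; apply Price→IName and equate their IName entries. Rows 1 and 2 agree on Date; apply Date→Price and equate their Price entries. Rows 1 and 2 agree on Price; apply Price→IName and equate their IName entries. Rows 1 and 2 agree on IName; apply IName→Qty, Date and equate their Qty, Date entries. No row becomes fully distinguished — the join is lossy.
Dependency preservation: Qty → Price; Price → IName; CName, OrderNo, Date → Price are not contained in any single fragment, but the restricted closure of each left-hand side across the fragments still reaches the right-hand side; the remaining FDs each lie inside some fragment. All dependencies are preserved.

lossy but dependency-preserving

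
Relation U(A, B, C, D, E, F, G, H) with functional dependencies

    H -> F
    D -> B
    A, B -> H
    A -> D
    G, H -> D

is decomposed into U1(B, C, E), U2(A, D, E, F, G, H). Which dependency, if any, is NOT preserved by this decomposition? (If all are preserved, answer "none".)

D -> B

Check D → B: no single fragment contains all of {B, D}, and the restricted closure of {D} across the fragments never reaches {B}.
H → F is preserved.
A, B → H is preserved.
A → D is preserved.
G, H → D is preserved.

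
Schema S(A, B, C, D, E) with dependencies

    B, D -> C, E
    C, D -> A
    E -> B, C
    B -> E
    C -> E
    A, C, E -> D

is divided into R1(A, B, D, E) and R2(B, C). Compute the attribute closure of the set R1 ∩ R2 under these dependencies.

B, C, E

R1 ∩ R2 = {B}.
B → E applies, adding E
E → B, C applies, adding C
Closure: {B, C, E}.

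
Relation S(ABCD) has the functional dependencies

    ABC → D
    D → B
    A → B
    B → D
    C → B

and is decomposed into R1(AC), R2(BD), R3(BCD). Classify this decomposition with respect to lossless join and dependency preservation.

lossless but not dependency-preserving

Lossless test (chase): Rows 1 and 3 agree on C; apply C→B and equate their B entries. Rows 1 and 2 agree on B; apply B→D and equate their D entries. Row 1 is now all distinguished symbols — the join is lossless.
Dependency preservation: the restricted closure of {A} across the fragments never reaches {B}, so A → B cannot be enforced without a join — not preserved.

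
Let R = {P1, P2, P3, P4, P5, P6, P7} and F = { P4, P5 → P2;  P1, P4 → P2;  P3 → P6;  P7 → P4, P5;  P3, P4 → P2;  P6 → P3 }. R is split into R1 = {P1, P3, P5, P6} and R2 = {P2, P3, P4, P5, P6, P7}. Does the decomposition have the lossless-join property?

No

Common attributes: R1 ∩ R2 = {P3, P5, P6}.
No dependency enlarges {P3, P5, P6}, so (P3, P5, P6)⁺ = {P3, P5, P6}.
The closure contains neither all of R1 = {P1, P3, P5, P6} nor all of R2 = {P2, P3, P4, P5, P6, P7}, so the common attributes are not a superkey of either fragment. The join is lossy.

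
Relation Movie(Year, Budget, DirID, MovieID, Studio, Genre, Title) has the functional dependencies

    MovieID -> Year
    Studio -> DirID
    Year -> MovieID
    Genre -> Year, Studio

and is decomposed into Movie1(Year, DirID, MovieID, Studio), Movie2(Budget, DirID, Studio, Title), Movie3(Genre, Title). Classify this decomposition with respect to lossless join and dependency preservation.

lossy and not dependency-preserving

Lossless test (chase): applying each FD to every pair of rows produces no changes in the tableau, so no row becomes fully distinguished — the join is lossy.
Dependency preservation: the restricted closure of {Genre} across the fragments never reaches {Year, Studio}, so Genre → Year, Studio cannot be enforced without a join — not preserved.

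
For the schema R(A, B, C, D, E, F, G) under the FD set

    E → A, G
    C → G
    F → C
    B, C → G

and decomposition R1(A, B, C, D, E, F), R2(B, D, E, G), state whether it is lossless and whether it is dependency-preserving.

Lossless test: (B, D, E)⁺ = {A, B, D, E, G}, which contains all of one fragment — lossless.
Dependency preservation: the restricted closure of {C} across the fragments never reaches {G}, so C → G cannot be enforced without a join — not preserved.

lossless but not dependency-preserving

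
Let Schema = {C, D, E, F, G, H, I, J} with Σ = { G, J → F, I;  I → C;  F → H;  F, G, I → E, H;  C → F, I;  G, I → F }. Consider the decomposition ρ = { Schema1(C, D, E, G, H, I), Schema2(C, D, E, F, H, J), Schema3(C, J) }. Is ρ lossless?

Chase test. Columns are C, D, E, F, G, H, I, J; row i has aⱼ where attribute j ∈ Schemai, else bᵢⱼ.
Initial tableau (one row per fragment):
  row 1: a1 a2 a3 b14 a5 a6 a7 b18
  row 2: a1 a2 a3 a4 b25 a6 b27 a8
  row 3: a1 b32 b33 b34 b35 b36 b37 a8
Rows 1 and 2 agree on C; apply C→F, I and equate their F, I entries.
Rows 1 and 3 agree on C; apply C→F, I and equate their F, I entries.
Rows 1 and 3 agree on F; apply F→H and equate their H entries.
No row becomes fully distinguished — the join is lossy.

No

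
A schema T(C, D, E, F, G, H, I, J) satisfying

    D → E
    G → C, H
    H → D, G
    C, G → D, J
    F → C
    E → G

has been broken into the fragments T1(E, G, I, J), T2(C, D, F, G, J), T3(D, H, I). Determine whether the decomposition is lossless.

Chase test. Columns are C, D, E, F, G, H, I, J; row i has aⱼ where attribute j ∈ Ti, else bᵢⱼ.
Initial tableau (one row per fragment):
  row 1: b11 b12 a3 b14 a5 b16 a7 a8
  row 2: a1 a2 b23 a4 a5 b26 b27 a8
  row 3: b31 a2 b33 b34 b35 a6 a7 b38
Rows 2 and 3 agree on D; apply D→E and equate their E entries.
Rows 1 and 2 agree on G; apply G→C, H and equate their C, H entries.
Rows 1 and 2 agree on H; apply H→D, G and equate their D, G entries.
Rows 2 and 3 agree on E; apply E→G and equate their G entries.
Rows 1 and 2 agree on D; apply D→E and equate their E entries.
Rows 1 and 3 agree on G; apply G→C, H and equate their C, H entries.
Rows 1 and 3 agree on C, G; apply C, G→D, J and equate their D, J entries.
No row becomes fully distinguished — the join is lossy.

No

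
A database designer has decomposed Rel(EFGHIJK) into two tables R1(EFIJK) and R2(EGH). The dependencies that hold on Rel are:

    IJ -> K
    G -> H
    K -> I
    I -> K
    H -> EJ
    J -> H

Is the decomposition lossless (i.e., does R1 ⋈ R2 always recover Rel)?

Common attributes: R1 ∩ R2 = {E}.
No dependency enlarges {E}, so (E)⁺ = {E}.
The closure contains neither all of R1 = {EFIJK} nor all of R2 = {EGH}, so the common attributes are not a superkey of either fragment. The join is lossy.

No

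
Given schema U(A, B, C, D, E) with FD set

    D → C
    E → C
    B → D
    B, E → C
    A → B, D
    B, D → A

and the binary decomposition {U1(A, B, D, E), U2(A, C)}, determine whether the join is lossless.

Common attributes: U1 ∩ U2 = {A}.
Closure of {A}: A → B, D applies, adding B, D; D → C applies, adding C. So (A)⁺ = {A, B, C, D}.
This closure contains every attribute of U2, so U1 ∩ U2 → U2. The join is lossless.

Yes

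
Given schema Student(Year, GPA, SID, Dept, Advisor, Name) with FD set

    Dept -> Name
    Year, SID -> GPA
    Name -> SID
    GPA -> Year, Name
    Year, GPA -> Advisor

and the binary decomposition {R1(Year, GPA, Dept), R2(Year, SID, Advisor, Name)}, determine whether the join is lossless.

Common attributes: R1 ∩ R2 = {Year}.
No dependency enlarges {Year}, so (Year)⁺ = {Year}.
The closure contains neither all of R1 = {Year, GPA, Dept} nor all of R2 = {Year, SID, Advisor, Name}, so the common attributes are not a superkey of either fragment. The join is lossy.

No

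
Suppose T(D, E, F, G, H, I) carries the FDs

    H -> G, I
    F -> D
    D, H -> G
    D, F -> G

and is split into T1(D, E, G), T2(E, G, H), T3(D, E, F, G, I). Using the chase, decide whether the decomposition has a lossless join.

No

Chase test. Columns are D, E, F, G, H, I; row i has aⱼ where attribute j ∈ Ti, else bᵢⱼ.
Initial tableau (one row per fragment):
  row 1: a1 a2 b13 a4 b15 b16
  row 2: b21 a2 b23 a4 a5 b26
  row 3: a1 a2 a3 a4 b35 a6
No row becomes fully distinguished — the join is lossy.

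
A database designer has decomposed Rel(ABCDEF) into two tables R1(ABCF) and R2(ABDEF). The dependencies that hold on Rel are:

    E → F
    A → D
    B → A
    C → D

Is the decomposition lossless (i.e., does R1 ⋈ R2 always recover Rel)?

Common attributes: R1 ∩ R2 = {ABF}.
Closure of {ABF}: A → D applies, adding D. So (ABF)⁺ = {ABDF}.
The closure contains neither all of R1 = {ABCF} nor all of R2 = {ABDEF}, so the common attributes are not a superkey of either fragment. The join is lossy.

No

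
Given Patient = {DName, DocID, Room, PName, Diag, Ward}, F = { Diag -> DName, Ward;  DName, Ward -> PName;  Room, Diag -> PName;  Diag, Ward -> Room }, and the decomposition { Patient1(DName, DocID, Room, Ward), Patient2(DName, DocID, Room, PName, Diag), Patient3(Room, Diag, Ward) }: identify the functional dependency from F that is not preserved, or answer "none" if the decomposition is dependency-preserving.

Check DName, Ward → PName: no single fragment contains all of {DName, PName, Ward}, and the restricted closure of {DName, Ward} across the fragments never reaches {PName}.
Diag → DName, Ward is preserved.
Room, Diag → PName is preserved.
Diag, Ward → Room is preserved.

DName, Ward -> PName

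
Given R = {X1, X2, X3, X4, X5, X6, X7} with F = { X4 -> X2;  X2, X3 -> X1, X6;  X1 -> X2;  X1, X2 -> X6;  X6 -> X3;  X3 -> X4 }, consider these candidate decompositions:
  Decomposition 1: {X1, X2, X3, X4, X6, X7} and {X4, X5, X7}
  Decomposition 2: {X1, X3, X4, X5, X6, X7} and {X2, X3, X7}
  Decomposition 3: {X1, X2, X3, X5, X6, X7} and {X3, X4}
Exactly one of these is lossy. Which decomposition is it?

Decomposition 1: common = {X4, X7}, closure = {X2, X4, X7} → lossy.
Decomposition 2: common = {X3, X7}, closure = {X1, X2, X3, X4, X6, X7} → lossless.
Decomposition 3: common = {X3}, closure = {X1, X2, X3, X4, X6} → lossless.

Decomposition 1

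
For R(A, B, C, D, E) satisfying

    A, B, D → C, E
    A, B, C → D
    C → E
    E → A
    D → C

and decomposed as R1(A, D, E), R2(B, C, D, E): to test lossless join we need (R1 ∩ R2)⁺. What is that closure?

R1 ∩ R2 = {D, E}.
E → A applies, adding A
D → C applies, adding C
Closure: {A, C, D, E}.

A, C, D, E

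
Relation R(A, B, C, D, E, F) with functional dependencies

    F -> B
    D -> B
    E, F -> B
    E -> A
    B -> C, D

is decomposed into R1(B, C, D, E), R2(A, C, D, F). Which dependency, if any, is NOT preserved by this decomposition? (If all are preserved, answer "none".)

E -> A

Check E → A: no single fragment contains all of {A, E}, and the restricted closure of {E} across the fragments never reaches {A}.
F → B is preserved.
D → B is preserved.
E, F → B is preserved.
B → C, D is preserved.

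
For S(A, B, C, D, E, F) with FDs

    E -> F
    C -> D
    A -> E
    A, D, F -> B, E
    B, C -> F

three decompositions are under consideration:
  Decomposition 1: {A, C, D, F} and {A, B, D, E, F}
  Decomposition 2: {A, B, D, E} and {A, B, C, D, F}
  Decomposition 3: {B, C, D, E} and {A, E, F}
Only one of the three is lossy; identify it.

Decomposition 1: common = {A, D, F}, closure = {A, B, D, E, F} → lossless.
Decomposition 2: common = {A, B, D}, closure = {A, B, D, E, F} → lossless.
Decomposition 3: common = {E}, closure = {E, F} → lossy.

Decomposition 3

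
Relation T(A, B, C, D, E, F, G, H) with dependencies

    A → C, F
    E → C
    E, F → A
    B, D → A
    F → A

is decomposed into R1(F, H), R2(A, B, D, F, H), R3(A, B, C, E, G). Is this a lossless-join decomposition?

Chase test. Columns are A, B, C, D, E, F, G, H; row i has aⱼ where attribute j ∈ Ri, else bᵢⱼ.
Initial tableau (one row per fragment):
  row 1: b11 b12 b13 b14 b15 a6 b17 a8
  row 2: a1 a2 b23 a4 b25 a6 b27 a8
  row 3: a1 a2 a3 b34 a5 b36 a7 b38
Rows 2 and 3 agree on A; apply A→C, F and equate their C, F entries.
Rows 1 and 2 agree on F; apply F→A and equate their A entries.
Rows 1 and 2 agree on A; apply A→C, F and equate their C, F entries.
No row becomes fully distinguished — the join is lossy.

No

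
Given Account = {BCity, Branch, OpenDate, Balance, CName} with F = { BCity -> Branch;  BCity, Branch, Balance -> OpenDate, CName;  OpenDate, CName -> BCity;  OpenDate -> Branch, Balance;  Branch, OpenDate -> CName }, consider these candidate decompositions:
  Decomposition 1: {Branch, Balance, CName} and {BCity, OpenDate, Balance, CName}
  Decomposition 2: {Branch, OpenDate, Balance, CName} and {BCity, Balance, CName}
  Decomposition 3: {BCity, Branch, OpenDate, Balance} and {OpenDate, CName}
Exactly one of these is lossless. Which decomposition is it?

Decomposition 3

Decomposition 1: common = {Balance, CName}, closure = {Balance, CName} → lossy.
Decomposition 2: common = {Balance, CName}, closure = {Balance, CName} → lossy.
Decomposition 3: common = {OpenDate}, closure = {BCity, Branch, OpenDate, Balance, CName} → lossless.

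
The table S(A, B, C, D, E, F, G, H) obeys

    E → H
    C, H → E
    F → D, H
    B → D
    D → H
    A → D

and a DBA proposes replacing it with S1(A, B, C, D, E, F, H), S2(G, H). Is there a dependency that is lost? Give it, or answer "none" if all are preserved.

none

E → H lies within S1.
C, H → E lies within S1.
F → D, H lies within S1.
B → D lies within S1.
D → H lies within S1.
A → D lies within S1.
Every dependency is enforceable on the fragments, so the decomposition is dependency-preserving.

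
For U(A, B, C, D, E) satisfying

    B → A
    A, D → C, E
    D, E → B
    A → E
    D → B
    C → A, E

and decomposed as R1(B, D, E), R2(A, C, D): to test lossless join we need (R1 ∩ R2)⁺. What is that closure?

R1 ∩ R2 = {D}.
D → B applies, adding B
B → A applies, adding A
A, D → C, E applies, adding C, E
Closure: {A, B, C, D, E}.

A, B, C, D, E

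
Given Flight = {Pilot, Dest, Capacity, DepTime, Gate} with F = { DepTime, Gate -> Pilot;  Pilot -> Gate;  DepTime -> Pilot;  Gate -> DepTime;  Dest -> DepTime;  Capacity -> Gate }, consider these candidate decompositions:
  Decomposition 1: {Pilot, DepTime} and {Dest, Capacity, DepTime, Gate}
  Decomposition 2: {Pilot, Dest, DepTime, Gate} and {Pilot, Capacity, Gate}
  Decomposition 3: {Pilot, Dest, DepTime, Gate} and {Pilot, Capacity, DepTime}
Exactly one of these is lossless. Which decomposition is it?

Decomposition 1

Decomposition 1: common = {DepTime}, closure = {Pilot, DepTime, Gate} → lossless.
Decomposition 2: common = {Pilot, Gate}, closure = {Pilot, DepTime, Gate} → lossy.
Decomposition 3: common = {Pilot, DepTime}, closure = {Pilot, DepTime, Gate} → lossy.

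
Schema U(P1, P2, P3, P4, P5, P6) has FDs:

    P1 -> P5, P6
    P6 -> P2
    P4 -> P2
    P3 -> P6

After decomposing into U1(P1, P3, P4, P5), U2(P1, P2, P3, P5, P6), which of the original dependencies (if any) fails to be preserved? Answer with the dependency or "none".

P4 -> P2

Check P4 → P2: no single fragment contains all of {P2, P4}, and the restricted closure of {P4} across the fragments never reaches {P2}.
P1 → P5, P6 is preserved.
P6 → P2 is preserved.
P3 → P6 is preserved.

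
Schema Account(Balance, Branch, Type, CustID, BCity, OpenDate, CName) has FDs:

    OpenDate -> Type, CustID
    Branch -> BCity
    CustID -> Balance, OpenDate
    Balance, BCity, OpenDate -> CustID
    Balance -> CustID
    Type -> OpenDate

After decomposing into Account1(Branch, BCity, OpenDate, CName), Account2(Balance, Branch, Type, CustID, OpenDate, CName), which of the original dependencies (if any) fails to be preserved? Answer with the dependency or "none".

none

OpenDate → Type, CustID lies within Account2.
Branch → BCity lies within Account1.
CustID → Balance, OpenDate lies within Account2.
Balance, BCity, OpenDate → CustID: restricted closure across fragments reaches CustID.
Balance → CustID lies within Account2.
Type → OpenDate lies within Account2.
Every dependency is enforceable on the fragments, so the decomposition is dependency-preserving.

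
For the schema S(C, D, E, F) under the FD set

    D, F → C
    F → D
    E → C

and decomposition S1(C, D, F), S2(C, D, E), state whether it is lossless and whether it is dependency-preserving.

lossy but dependency-preserving

Lossless test: (C, D)⁺ = {C, D}, which is a superkey of neither fragment — lossy.
Dependency preservation: every FD's attributes lie within a single fragment, so each can be enforced locally — preserved.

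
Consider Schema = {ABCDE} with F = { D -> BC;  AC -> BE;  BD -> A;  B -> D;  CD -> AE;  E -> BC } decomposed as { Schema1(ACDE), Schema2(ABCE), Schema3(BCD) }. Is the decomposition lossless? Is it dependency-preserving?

Lossless test (chase): Rows 1 and 3 agree on D; apply D→BC and equate their BC entries. Rows 1 and 3 agree on BD; apply BD→A and equate their A entries. Rows 1 and 2 agree on B; apply B→D and equate their D entries. Rows 1 and 3 agree on CD; apply CD→AE and equate their AE entries. Row 1 is now all distinguished symbols — the join is lossless.
Dependency preservation: BD → A is not contained in any single fragment, but the restricted closure of its left-hand side across the fragments still reaches the right-hand side; the remaining FDs each lie inside some fragment. All dependencies are preserved.

lossless and dependency-preserving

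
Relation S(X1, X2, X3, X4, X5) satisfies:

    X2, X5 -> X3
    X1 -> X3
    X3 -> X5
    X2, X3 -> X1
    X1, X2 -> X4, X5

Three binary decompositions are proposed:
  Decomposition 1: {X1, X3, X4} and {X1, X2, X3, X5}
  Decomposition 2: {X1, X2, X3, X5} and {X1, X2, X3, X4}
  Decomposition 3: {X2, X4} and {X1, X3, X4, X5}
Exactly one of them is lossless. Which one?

Decomposition 1: common = {X1, X3}, closure = {X1, X3, X5} → lossy.
Decomposition 2: common = {X1, X2, X3}, closure = {X1, X2, X3, X4, X5} → lossless.
Decomposition 3: common = {X4}, closure = {X4} → lossy.

Decomposition 2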